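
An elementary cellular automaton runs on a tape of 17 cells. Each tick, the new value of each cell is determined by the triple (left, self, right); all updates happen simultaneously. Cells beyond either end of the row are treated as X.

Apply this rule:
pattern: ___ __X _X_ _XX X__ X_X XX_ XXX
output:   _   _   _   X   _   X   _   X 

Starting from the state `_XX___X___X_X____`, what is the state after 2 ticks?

tick 1: XX_________X_____
tick 2: X________________

X________________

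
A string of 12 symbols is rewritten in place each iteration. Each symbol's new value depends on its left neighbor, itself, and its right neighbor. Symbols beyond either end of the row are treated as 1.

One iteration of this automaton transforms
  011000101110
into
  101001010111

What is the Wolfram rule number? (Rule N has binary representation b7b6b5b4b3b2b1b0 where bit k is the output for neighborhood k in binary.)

position 9: 111 → 1  (bit 7 = 1)
position 2: 110 → 1  (bit 6 = 1)
position 0: 101 → 1  (bit 5 = 1)
position 3: 100 → 0  (bit 4 = 0)
position 1: 011 → 0  (bit 3 = 0)
position 6: 010 → 0  (bit 2 = 0)
position 5: 001 → 1  (bit 1 = 1)
position 4: 000 → 0  (bit 0 = 0)
bits b7..b0 = 11100010 = 226

226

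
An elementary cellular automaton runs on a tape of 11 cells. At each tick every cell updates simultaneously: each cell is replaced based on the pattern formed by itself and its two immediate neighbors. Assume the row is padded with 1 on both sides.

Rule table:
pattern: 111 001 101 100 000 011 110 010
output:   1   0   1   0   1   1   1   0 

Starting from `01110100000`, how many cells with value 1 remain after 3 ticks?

9

11111001110
11111001111
11111001111
count of 1: 9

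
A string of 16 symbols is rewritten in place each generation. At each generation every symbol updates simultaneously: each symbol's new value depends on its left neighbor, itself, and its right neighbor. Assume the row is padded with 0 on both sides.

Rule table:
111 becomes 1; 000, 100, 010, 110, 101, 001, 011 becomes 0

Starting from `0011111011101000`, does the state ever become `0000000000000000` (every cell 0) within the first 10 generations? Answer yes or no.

yes

0001110001000000
0000100000000000
0000000000000000
all cells are 0 at generation 3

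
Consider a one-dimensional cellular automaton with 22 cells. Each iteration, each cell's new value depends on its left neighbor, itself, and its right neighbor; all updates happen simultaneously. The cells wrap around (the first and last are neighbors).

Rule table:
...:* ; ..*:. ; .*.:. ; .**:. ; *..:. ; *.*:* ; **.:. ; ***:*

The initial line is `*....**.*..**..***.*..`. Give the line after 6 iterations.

..**...*........*.*...
*....*...******..*..**
..**...*..****.......*
.....*.....**..*****..
****...***......***..*
***..*..*..****..*....

***..*..*..****..*....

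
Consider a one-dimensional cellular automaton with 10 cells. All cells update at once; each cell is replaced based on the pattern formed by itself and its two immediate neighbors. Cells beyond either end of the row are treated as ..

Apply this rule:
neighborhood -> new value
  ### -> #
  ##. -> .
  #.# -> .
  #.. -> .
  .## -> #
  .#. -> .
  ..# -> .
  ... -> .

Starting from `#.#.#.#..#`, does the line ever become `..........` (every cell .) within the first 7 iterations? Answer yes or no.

iteration 1: ..........
all cells are . at iteration 1

yes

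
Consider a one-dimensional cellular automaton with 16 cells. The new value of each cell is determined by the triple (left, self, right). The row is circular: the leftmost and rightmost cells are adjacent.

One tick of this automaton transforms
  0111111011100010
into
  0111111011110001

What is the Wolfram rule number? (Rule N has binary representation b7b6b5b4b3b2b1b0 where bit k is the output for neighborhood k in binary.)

position 2: 111 → 1  (bit 7 = 1)
position 6: 110 → 1  (bit 6 = 1)
position 7: 101 → 0  (bit 5 = 0)
position 11: 100 → 1  (bit 4 = 1)
position 1: 011 → 1  (bit 3 = 1)
position 14: 010 → 0  (bit 2 = 0)
position 0: 001 → 0  (bit 1 = 0)
position 12: 000 → 0  (bit 0 = 0)
bits b7..b0 = 11011000 = 216

216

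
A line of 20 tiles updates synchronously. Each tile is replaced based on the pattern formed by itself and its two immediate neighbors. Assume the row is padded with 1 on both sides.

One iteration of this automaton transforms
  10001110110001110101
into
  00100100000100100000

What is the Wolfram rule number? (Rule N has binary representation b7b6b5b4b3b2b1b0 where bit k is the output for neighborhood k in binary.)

129

position 5: 111 → 1  (bit 7 = 1)
position 0: 110 → 0  (bit 6 = 0)
position 7: 101 → 0  (bit 5 = 0)
position 1: 100 → 0  (bit 4 = 0)
position 4: 011 → 0  (bit 3 = 0)
position 17: 010 → 0  (bit 2 = 0)
position 3: 001 → 0  (bit 1 = 0)
position 2: 000 → 1  (bit 0 = 1)
bits b7..b0 = 10000001 = 129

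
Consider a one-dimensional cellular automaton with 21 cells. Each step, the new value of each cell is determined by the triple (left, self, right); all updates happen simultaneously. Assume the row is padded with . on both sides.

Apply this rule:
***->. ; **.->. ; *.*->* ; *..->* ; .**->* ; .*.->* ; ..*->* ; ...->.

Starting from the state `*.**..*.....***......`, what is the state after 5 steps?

***.****...**..*.....
*..**...*.**.****....
****.*.****.**...*...
*...****...**.*.***..
**.**...*.**.****..*.

**.**...*.**.****..*.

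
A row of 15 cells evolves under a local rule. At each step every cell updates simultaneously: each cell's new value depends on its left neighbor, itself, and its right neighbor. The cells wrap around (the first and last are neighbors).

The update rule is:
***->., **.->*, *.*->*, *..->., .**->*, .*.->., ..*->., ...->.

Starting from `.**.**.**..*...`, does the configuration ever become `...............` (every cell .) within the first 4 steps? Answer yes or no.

.********......
.*......*......
...............
all cells are . at step 3

yes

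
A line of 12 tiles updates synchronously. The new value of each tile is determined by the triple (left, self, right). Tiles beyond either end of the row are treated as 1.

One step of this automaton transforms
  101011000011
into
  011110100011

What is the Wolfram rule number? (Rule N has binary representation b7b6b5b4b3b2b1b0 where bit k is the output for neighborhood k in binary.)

188

position 11: 111 → 1  (bit 7 = 1)
position 0: 110 → 0  (bit 6 = 0)
position 1: 101 → 1  (bit 5 = 1)
position 6: 100 → 1  (bit 4 = 1)
position 4: 011 → 1  (bit 3 = 1)
position 2: 010 → 1  (bit 2 = 1)
position 9: 001 → 0  (bit 1 = 0)
position 7: 000 → 0  (bit 0 = 0)
bits b7..b0 = 10111100 = 188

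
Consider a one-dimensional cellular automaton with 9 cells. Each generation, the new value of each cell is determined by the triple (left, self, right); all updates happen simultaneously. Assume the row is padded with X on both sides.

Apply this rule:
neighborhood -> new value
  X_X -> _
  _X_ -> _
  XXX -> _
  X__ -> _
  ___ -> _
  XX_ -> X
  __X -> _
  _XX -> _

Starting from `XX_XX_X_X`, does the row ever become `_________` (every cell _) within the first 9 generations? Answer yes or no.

generation 1: _X__X____
generation 2: _________
all cells are _ at generation 2

yes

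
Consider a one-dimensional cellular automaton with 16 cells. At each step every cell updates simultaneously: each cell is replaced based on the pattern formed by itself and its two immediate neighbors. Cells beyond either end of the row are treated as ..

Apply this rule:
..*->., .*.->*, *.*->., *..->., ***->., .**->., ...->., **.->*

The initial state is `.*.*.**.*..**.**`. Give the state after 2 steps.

.*.*..*.*...*..*
.*.*..*.*...*..*

.*.*..*.*...*..*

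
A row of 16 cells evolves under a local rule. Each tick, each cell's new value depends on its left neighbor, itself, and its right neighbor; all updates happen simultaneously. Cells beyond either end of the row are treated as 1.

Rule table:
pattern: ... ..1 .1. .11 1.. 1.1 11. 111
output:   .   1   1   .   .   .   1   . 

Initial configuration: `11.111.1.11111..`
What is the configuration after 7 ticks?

tick 1: .1...1.1.....1.1
tick 2: .1..11.1....11..
tick 3: .1.1.1.1...1.1.1
tick 4: .1.1.1.1..11.1..
tick 5: .1.1.1.1.1.1.1.1
tick 6: .1.1.1.1.1.1.1..
tick 7: .1.1.1.1.1.1.1.1

.1.1.1.1.1.1.1.1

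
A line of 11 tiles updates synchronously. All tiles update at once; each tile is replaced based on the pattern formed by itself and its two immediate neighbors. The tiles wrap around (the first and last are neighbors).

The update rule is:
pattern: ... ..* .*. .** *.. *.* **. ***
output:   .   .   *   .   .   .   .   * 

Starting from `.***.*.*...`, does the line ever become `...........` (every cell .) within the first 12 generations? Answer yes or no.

..*..*.*...
..*..*.*...  (fixed point — unchanged through generation 12)
generation 12 is ..*..*.*..., still not uniform .

no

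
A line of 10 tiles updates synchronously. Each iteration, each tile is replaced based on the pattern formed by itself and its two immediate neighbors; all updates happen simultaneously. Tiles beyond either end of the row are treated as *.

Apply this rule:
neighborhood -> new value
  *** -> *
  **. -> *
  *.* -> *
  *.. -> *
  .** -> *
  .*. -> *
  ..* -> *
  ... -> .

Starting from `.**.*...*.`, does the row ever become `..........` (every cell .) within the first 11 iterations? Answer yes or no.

no

iteration 1: ******.***
iteration 2: **********
iteration 3: **********  (fixed point — unchanged through iteration 11)
iteration 11 is **********, still not uniform .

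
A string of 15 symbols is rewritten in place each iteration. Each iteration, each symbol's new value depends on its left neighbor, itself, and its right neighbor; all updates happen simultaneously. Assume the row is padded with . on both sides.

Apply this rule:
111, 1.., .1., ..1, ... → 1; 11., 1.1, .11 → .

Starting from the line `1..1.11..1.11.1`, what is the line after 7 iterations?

1111...111....1
.11.111.1.11111
1....1..1..111.
11111111111.1.1
.111111111..1.1
1.1111111.111.1
1..11111...1..1

1..11111...1..1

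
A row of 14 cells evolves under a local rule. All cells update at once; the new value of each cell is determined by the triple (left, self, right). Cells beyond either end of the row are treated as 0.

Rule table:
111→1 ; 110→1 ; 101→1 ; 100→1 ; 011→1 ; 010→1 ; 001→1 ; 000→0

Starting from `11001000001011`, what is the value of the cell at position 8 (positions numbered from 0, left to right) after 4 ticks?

11111100011111
11111110111111
11111111111111
11111111111111
position 8 holds 1

1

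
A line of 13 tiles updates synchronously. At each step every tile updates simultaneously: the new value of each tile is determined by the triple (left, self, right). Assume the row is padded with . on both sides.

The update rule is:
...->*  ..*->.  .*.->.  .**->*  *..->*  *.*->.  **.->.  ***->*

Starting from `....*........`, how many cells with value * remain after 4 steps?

step 1: ***..********
step 2: **.*.*******.
step 3: *....******.*
step 4: .***.*****...
count of *: 8

8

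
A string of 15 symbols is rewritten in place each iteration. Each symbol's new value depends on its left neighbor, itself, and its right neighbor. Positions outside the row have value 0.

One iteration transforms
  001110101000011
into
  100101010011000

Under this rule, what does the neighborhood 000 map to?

1

At position 0 the neighborhood is 000; the next row has 1 there.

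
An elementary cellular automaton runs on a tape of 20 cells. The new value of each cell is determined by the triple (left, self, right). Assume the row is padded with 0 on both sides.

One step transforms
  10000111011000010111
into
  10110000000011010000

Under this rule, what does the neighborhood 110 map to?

At position 7 the neighborhood is 110; the next row has 0 there.

0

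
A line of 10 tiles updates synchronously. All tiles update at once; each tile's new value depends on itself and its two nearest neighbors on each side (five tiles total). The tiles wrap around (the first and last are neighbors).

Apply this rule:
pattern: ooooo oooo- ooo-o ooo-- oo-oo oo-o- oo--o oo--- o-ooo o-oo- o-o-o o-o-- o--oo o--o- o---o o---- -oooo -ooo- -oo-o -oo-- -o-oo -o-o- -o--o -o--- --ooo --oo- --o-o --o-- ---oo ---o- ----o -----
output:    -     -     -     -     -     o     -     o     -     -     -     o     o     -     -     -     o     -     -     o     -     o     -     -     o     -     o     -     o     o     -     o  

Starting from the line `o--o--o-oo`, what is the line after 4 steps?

step 1: ------o---
step 2: oooo-o---o
step 3: o---oo--oo
step 4: -o-o-o-oo-

-o-o-o-oo-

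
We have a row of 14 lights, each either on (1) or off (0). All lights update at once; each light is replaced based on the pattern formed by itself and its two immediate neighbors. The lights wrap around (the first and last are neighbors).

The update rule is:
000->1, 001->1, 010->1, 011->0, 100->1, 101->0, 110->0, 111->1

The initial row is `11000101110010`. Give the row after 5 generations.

11111110111001

generation 1: 00111100101110
generation 2: 11011011100101
generation 3: 10000001011100
generation 4: 11111111001011
generation 5: 11111110111001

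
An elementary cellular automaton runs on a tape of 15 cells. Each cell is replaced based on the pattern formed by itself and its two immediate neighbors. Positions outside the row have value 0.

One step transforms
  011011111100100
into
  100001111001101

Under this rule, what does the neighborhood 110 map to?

At position 2 the neighborhood is 110; the next row has 0 there.

0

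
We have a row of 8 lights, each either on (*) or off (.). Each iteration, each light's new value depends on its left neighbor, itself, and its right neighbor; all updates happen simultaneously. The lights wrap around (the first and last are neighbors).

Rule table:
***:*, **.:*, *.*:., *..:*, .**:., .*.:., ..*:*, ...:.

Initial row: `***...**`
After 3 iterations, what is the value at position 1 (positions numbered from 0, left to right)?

*

****.*.*
****....
.****..*
position 1 holds *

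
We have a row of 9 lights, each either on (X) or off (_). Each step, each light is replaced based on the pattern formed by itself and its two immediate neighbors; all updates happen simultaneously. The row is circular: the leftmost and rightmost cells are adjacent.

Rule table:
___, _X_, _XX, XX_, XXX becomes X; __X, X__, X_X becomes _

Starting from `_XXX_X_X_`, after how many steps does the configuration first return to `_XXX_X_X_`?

1

_XXX_X_X_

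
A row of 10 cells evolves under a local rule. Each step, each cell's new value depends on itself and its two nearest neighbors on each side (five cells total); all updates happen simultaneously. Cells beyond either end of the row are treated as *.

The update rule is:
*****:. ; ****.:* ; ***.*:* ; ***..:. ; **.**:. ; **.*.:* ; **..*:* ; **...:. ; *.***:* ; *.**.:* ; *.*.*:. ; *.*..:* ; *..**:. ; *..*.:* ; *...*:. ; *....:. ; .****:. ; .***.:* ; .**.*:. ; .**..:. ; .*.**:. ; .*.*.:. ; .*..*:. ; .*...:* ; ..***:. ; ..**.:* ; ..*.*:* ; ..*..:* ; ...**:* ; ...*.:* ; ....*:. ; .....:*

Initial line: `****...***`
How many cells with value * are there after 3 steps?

step 1: ..*...*...
step 2: ****.***.*
step 3: ..**.***.*
count of *: 6

6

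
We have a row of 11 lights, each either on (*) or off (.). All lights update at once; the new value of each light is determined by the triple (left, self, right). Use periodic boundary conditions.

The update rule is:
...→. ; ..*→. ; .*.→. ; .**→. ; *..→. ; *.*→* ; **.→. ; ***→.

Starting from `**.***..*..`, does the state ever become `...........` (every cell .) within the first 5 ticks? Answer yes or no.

tick 1: ..*........
tick 2: ...........
all cells are . at tick 2

yes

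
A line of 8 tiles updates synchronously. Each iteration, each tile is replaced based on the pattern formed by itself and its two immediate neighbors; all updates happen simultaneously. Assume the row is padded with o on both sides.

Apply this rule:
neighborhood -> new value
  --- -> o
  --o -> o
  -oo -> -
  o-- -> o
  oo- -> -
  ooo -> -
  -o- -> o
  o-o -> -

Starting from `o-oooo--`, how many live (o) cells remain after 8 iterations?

iteration 1: ------oo
iteration 2: oooooo--
iteration 3: ------oo  (repeats iteration 1; period 2)
iteration 8: oooooo--
count of o: 6

6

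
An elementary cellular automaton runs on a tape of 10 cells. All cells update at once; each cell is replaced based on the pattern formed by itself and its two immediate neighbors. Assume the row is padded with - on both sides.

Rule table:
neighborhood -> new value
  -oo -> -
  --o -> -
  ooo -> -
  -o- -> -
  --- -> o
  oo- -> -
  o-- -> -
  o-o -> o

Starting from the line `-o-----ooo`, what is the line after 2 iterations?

---ooo----
oo-----ooo

oo-----ooo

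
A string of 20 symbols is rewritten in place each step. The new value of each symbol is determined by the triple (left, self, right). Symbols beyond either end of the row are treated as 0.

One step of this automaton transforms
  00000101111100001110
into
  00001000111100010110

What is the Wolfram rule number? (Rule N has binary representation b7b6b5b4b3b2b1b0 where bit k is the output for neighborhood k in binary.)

position 8: 111 → 1  (bit 7 = 1)
position 11: 110 → 1  (bit 6 = 1)
position 6: 101 → 0  (bit 5 = 0)
position 12: 100 → 0  (bit 4 = 0)
position 7: 011 → 0  (bit 3 = 0)
position 5: 010 → 0  (bit 2 = 0)
position 4: 001 → 1  (bit 1 = 1)
position 0: 000 → 0  (bit 0 = 0)
bits b7..b0 = 11000010 = 194

194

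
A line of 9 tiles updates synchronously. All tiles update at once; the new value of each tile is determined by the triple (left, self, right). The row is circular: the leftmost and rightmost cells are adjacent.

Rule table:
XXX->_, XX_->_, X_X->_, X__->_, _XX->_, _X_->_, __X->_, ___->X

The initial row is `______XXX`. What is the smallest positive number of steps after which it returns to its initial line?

_XXXX____
______XXX

2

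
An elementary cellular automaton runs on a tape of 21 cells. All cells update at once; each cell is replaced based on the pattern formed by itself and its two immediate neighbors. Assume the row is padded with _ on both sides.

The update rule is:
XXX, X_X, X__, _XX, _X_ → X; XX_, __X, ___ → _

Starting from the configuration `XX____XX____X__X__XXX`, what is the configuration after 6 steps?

X_X___X_X___XX_XX_XX_
XXXX__XXXX__X_XX_XX_X
XXX_X_XXX_X_XXX_XX_XX
XX_XXXXX_XXXXX_XX_XX_
X_XXXXX_XXXXX_XX_XX_X
XXXXXX_XXXXX_XX_XX_XX

XXXXXX_XXXXX_XX_XX_XX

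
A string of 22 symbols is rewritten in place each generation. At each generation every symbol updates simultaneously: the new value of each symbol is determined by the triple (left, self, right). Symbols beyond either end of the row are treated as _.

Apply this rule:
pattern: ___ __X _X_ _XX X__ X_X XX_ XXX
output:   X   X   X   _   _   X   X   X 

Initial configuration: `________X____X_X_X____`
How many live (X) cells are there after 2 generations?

19

generation 1: XXXXXXXXX_XXXXXXXX_XXX
generation 2: _XXXXXXXXX_XXXXXXXX_XX
count of X: 19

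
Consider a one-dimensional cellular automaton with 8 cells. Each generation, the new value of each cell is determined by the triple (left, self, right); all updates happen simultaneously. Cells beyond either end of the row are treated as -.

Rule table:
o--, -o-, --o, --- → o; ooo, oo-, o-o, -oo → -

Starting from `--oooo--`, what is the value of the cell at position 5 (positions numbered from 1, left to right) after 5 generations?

-

generation 1: oo----oo
generation 2: --oooo--  (repeats generation 0; period 2)
generation 5: oo----oo
position 5 holds -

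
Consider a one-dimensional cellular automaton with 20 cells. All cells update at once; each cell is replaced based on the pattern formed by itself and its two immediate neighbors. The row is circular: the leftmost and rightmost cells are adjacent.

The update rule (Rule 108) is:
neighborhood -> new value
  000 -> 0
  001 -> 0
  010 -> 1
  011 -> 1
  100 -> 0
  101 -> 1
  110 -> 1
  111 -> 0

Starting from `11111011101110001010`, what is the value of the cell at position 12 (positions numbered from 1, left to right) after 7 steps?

0

10001110111010001111
10001011101110001000
10001110111010001000
10001011101110001000  (repeats step 2; period 2)
step 7: 10001110111010001000
position 12 holds 0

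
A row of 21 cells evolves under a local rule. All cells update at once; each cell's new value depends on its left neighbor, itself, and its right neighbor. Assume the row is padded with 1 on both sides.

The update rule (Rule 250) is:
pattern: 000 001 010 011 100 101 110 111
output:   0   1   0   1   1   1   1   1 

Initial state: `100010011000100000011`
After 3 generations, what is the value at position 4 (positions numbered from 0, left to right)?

110101111101010000111
111011111110101001111
111111111111010111111
position 4 holds 1

1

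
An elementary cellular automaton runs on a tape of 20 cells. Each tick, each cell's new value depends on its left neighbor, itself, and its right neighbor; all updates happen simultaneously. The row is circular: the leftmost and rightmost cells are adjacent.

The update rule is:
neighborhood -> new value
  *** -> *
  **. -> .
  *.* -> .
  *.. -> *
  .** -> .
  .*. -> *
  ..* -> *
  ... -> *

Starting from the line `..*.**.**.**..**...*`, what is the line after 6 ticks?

******.*...**....***

tick 1: ***.........**..****
tick 2: **.*********..**.***
tick 3: *...*******.**....**
tick 4: .***.*****....****.*
tick 5: ..*...***.****.**..*
tick 6: ******.*...**....***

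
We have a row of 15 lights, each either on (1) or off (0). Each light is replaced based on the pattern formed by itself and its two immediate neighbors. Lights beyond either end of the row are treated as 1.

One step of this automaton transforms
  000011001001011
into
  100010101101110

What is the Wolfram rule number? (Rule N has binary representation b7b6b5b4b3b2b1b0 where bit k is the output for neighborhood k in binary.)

position 14: 111 → 0  (bit 7 = 0)
position 5: 110 → 0  (bit 6 = 0)
position 12: 101 → 1  (bit 5 = 1)
position 0: 100 → 1  (bit 4 = 1)
position 4: 011 → 1  (bit 3 = 1)
position 8: 010 → 1  (bit 2 = 1)
position 3: 001 → 0  (bit 1 = 0)
position 1: 000 → 0  (bit 0 = 0)
bits b7..b0 = 00111100 = 60

60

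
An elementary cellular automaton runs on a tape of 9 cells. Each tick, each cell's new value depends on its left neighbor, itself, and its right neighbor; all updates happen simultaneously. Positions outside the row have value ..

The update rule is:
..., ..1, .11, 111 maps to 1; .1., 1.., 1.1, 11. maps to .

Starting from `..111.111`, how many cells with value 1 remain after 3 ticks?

5

1111..11.
111..11..
11..11..1
count of 1: 5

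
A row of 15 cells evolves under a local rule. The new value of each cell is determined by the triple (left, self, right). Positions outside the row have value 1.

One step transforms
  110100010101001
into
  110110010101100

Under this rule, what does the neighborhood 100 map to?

1

At position 4 the neighborhood is 100; the next row has 1 there.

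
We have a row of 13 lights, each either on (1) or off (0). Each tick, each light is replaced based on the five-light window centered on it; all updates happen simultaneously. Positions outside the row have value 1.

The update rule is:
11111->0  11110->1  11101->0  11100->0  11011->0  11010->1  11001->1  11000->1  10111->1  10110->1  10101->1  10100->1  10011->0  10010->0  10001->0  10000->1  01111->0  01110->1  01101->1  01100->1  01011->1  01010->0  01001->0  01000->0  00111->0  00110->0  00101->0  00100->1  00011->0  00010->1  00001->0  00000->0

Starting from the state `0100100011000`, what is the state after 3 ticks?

1100100001100
1010101000110
0110101000010

0110101000010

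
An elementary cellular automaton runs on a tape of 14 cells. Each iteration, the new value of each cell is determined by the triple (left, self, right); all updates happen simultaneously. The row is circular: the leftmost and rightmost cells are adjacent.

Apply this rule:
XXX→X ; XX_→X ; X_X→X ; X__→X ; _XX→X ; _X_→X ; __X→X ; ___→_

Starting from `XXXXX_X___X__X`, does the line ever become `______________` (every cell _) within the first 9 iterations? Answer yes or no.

no

XXXXXXXX_XXXXX
XXXXXXXXXXXXXX
XXXXXXXXXXXXXX  (fixed point — unchanged through iteration 9)
iteration 9 is XXXXXXXXXXXXXX, still not uniform _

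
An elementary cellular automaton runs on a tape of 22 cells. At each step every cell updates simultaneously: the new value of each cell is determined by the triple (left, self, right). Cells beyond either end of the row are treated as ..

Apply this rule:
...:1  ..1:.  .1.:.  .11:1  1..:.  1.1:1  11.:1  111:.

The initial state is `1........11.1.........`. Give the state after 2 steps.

step 1: ..111111.111..11111111
step 2: 1.1....111.1..1......1

1.1....111.1..1......1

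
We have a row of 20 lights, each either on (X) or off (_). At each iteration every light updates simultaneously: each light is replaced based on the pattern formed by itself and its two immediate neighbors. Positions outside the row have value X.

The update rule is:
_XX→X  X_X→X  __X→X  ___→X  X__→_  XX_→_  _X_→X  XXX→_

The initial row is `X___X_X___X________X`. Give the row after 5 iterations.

_XXX__XXXX__XX__XXXX

iteration 1: __XXXXX_XXX_XXXXXXXX
iteration 2: _XX____XX__XX_______
iteration 3: XX__XXXX__XX__XXXXXX
iteration 4: ___XX____XX__XX_____
iteration 5: _XXX__XXXX__XX__XXXX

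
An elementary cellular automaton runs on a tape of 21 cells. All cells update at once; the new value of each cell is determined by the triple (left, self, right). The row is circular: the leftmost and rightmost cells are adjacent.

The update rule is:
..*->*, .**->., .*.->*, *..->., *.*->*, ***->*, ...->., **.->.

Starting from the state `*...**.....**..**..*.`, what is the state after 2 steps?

*..*......*...*...***
..**.....**..**..*.**

..**.....**..**..*.**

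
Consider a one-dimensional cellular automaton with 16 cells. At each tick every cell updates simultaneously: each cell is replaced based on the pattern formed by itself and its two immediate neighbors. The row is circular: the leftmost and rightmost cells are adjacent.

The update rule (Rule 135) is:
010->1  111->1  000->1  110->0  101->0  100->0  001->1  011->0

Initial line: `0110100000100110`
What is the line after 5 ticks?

1000101111101000
1011100111001011
0001001010011001
0111011010100011
0010000010101100

0010000010101100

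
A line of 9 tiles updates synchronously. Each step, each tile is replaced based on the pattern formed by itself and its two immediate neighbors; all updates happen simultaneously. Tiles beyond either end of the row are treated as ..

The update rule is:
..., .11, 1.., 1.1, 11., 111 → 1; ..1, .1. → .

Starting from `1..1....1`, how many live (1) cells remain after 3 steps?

.1..111..
..1.11111
1..111111
count of 1: 7

7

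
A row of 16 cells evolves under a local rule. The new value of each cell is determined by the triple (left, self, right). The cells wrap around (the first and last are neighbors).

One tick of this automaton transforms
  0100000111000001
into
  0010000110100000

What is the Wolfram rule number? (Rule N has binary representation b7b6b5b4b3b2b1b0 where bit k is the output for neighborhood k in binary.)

152

position 8: 111 → 1  (bit 7 = 1)
position 9: 110 → 0  (bit 6 = 0)
position 0: 101 → 0  (bit 5 = 0)
position 2: 100 → 1  (bit 4 = 1)
position 7: 011 → 1  (bit 3 = 1)
position 1: 010 → 0  (bit 2 = 0)
position 6: 001 → 0  (bit 1 = 0)
position 3: 000 → 0  (bit 0 = 0)
bits b7..b0 = 10011000 = 152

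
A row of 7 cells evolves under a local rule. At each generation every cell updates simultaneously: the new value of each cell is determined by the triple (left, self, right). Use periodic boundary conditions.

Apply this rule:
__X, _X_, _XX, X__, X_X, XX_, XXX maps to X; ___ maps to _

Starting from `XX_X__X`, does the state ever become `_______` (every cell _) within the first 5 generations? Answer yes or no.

XXXXXXX
XXXXXXX  (fixed point — unchanged through generation 5)
generation 5 is XXXXXXX, still not uniform _

no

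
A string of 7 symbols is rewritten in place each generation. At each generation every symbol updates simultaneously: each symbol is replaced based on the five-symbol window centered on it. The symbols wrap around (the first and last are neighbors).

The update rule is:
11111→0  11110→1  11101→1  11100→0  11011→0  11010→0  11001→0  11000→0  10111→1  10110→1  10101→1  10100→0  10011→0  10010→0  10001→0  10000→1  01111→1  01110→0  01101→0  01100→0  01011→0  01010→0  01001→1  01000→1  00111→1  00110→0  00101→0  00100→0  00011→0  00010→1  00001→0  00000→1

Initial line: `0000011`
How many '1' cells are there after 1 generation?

2

generation 1: 0110000
count of 1: 2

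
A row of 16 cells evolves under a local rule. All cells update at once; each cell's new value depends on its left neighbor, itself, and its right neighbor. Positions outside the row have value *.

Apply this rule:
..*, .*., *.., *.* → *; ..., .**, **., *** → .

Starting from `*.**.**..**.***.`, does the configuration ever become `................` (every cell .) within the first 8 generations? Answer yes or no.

.*..*..**..*...*
*******..****.*.
.......**....***
*.....*..*..*...
.*...*********.*
***.*.........*.
...***.......***
*.*...*.....*...
generation 8 is *.*...*.....*..., still not uniform .

no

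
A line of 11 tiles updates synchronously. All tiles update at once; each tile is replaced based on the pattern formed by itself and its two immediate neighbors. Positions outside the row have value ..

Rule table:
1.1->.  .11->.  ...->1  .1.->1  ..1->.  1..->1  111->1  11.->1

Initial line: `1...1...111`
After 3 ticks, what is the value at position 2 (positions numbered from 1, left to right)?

tick 1: 111.111..11
tick 2: .11..111..1
tick 3: ..11..111.1
position 2 holds .

.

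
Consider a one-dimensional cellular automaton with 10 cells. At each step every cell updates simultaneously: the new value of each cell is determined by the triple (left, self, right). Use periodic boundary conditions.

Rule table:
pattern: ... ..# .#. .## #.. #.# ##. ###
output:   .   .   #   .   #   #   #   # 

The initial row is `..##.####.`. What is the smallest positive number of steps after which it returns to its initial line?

10

...##.####
#...##.###
##...##.##
###...##.#
####...##.
.####...##
#.####...#
##.####...
.##.####..
..##.####.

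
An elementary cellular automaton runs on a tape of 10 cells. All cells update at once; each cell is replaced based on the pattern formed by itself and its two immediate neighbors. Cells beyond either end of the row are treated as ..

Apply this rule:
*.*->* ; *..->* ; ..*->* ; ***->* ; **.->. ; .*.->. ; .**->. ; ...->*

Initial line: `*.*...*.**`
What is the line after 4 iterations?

*.*.*.*.**

.*.***.*..
*.*.*.*.**
.*.*.*.*..
*.*.*.*.**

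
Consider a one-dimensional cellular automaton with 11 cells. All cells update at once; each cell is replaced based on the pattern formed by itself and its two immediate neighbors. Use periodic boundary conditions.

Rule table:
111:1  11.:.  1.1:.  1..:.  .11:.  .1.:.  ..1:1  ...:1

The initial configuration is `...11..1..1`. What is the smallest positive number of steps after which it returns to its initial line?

.11...1..1.
1...11..1..
..11...1..1
.1...11..1.
1..11...1..
..1...11..1
.1..11...1.
1..1...11..
..1..11...1
.1..1...11.
1..1..11...
..1..1...11
.1..1..11..
1..1..1...1
..1..1..11.
11..1..1...
...1..1..11
.11..1..1..
1...1..1..1
..11..1..1.
11...1..1..
...11..1..1

22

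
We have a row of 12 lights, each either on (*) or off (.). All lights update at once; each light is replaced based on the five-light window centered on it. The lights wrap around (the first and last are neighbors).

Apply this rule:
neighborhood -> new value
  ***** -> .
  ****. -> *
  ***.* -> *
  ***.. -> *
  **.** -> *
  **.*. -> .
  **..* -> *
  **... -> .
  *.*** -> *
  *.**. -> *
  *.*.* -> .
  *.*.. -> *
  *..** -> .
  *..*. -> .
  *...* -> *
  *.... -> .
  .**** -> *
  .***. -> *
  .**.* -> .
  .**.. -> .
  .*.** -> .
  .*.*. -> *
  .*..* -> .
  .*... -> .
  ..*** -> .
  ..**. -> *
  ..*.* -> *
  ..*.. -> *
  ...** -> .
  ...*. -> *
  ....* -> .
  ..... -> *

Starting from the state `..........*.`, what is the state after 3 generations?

.*******.**.
..*...****.*
..*.*..***.*

..*.*..***.*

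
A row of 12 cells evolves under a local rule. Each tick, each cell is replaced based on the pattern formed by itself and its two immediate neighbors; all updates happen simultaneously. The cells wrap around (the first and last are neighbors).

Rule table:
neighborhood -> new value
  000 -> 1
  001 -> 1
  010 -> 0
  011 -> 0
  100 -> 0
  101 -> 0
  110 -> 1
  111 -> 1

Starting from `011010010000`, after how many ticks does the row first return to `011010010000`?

tick 1: 101000100111
tick 2: 100011001011
tick 3: 101101010001
tick 4: 100100000110
tick 5: 001001111010
tick 6: 110010111000
tick 7: 010100011011
tick 8: 000001101001
tick 9: 011110100010
tick 10: 101110001100
tick 11: 000110110101
tick 12: 011010010000

12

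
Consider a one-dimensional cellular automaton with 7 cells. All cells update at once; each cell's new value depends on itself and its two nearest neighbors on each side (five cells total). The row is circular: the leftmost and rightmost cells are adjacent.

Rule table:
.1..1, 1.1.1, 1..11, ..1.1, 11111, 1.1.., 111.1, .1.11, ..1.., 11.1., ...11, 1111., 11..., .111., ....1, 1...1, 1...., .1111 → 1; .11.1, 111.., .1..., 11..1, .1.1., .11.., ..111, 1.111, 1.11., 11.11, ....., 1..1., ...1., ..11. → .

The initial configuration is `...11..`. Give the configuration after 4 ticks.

tick 1: .11..11
tick 2: ....1..
tick 3: ..1.1.1
tick 4: 1.1.1.1

1.1.1.1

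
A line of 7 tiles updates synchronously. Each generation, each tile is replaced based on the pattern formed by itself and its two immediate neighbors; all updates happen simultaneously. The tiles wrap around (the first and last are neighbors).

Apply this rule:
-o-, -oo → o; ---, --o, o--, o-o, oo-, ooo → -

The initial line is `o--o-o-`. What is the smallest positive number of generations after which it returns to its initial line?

1

o--o-o-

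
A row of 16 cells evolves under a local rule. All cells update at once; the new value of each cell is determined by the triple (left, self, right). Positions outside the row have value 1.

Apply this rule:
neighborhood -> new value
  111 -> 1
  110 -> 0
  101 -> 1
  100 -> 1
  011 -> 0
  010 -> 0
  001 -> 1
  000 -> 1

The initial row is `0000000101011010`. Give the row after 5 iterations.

1110101010100101

iteration 1: 1111111010100101
iteration 2: 1111110101011010
iteration 3: 1111101010100101
iteration 4: 1111010101011010
iteration 5: 1110101010100101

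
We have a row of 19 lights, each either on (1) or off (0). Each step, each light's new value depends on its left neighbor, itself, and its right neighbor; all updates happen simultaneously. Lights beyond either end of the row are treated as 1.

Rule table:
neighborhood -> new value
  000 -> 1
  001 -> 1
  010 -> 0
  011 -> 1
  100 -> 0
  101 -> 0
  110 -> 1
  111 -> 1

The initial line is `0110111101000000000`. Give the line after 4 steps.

0110111101111111111

0110111100011111111
0110111101111111111
0110111101111111111  (fixed point — unchanged through step 4)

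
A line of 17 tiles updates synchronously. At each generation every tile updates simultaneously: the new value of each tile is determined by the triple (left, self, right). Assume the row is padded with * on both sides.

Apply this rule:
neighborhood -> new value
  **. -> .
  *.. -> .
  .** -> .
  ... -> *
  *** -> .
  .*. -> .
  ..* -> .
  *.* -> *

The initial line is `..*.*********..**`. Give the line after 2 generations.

.*...***********.

generation 1: ...*.............
generation 2: .*...***********.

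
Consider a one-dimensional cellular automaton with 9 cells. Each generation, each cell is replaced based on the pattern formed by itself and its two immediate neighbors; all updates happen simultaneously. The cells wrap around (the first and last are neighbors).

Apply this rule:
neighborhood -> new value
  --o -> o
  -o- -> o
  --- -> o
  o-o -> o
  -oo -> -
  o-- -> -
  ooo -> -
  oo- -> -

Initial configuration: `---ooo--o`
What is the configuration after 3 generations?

o-oo----o

-oo----oo
o---ooo--
o-oo----o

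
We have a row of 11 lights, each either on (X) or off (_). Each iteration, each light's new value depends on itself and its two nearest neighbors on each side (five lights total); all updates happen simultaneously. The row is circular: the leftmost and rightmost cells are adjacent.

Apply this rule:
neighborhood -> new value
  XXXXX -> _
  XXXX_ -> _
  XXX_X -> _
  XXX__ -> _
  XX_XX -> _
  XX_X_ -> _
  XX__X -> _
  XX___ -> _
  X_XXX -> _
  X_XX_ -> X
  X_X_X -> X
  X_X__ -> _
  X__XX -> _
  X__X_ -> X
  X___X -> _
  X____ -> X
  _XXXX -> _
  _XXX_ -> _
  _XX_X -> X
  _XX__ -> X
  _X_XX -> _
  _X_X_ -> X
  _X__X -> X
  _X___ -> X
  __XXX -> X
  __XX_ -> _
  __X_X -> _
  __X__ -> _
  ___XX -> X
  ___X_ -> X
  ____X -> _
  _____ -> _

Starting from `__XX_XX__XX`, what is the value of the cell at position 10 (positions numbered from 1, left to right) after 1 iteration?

___X_XX___X
position 10 holds _

_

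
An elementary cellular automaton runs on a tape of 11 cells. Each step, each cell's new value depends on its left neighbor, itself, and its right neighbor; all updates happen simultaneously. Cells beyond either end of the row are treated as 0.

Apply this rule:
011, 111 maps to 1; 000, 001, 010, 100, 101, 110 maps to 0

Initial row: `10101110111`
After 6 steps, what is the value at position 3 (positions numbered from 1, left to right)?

00001100110
00001000100
00000000000
00000000000  (fixed point — unchanged through step 6)
position 3 holds 0

0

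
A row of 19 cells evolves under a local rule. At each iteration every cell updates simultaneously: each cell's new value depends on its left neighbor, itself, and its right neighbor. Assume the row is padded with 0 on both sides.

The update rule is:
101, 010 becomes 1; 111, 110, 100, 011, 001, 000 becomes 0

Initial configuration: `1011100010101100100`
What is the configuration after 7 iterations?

0000000000000000100

1100000011110000100
0000000000000000100
0000000000000000100  (fixed point — unchanged through iteration 7)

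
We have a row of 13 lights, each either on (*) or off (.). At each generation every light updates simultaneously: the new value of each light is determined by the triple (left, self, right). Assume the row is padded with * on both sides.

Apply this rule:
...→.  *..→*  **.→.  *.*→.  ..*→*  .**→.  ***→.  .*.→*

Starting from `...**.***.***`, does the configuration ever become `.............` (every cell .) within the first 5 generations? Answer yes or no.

no

*.*..........
..**........*
**..*......*.
..****....**.
**....*..*...
generation 5 is **....*..*..., still not uniform .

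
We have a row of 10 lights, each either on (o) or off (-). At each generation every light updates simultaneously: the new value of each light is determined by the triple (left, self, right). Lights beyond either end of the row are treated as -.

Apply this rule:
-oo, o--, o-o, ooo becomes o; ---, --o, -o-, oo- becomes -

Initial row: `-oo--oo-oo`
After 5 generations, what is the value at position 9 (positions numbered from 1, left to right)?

-o-o-o-oo-
--o-o-oo-o
---o-oo-o-
----oo-o-o
----o-o-o-
position 9 holds o

o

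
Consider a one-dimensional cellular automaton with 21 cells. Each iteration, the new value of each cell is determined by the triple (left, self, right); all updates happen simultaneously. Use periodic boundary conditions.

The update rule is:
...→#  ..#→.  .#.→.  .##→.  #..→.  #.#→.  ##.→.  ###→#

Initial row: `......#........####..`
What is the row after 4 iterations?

....#####......####..

#####...######..##..#
####..#..####........
.##.......##..######.
....#####......####..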